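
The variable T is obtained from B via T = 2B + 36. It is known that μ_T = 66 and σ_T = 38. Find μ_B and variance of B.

From T = 2B + 36: μ_T = a·μ_B + b, so μ_B = (μ_T − b)/a = (66 − 36)/2 = 15.
variance of T = 38² = 1444.
variance of T = a²·variance of B, so variance of B = 1444/2² = 361.

μ_B = 15, variance of B = 361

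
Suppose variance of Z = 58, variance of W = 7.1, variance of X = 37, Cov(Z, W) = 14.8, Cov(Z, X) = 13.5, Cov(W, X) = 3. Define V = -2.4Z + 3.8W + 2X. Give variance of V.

variance of V = a²·variance of Z + b²·variance of W + c²·variance of X + 2ab·Cov(Z, W) + 2ac·Cov(Z, X) + 2bc·Cov(W, X), with a = -2.4, b = 3.8, c = 2.
= 334.08 + 102.524 + 148 + (-269.952) + (-129.6) + 45.6
= 230.652.

variance of V = 230.652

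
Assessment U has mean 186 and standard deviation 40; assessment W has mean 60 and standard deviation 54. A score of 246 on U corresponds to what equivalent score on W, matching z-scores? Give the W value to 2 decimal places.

W = 141.00

z = (246 − 186)/40 = 1.5.
W = 60 + z·54 = 60 + (246 − 186)·54/40 = 141.00.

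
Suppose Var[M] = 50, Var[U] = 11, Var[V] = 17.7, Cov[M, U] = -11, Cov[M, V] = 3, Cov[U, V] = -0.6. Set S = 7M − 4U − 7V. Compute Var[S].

Var[S] = a²·Var[M] + b²·Var[U] + c²·Var[V] + 2ab·Cov[M, U] + 2ac·Cov[M, V] + 2bc·Cov[U, V], with a = 7, b = -4, c = -7.
= 2450 + 176 + 867.3 + 616 + (-294) + (-33.6)
= 3781.7.

Var[S] = 3781.7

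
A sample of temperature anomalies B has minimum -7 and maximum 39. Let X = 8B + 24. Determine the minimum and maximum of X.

a = 8 > 0, so min(X) = a·min(B)+b = 8·(-7) + 24 = -32 and max(X) = 8·39 + 24 = 336.

min(X) = -32, max(X) = 336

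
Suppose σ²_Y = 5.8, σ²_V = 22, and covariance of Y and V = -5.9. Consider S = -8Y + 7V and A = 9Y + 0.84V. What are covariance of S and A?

covariance of S and A = -620.292

By bilinearity, covariance of S and A = ac·σ²_Y + bd·σ²_V + (ad+bc)·covariance of Y and V, with a=-8, b=7, c=9, d=0.84.
ac·σ²_Y = (-8)·9·5.8 = -417.6
bd·σ²_V = 7·0.84·22 = 129.36
(ad+bc)·covariance of Y and V = (56.28)·(-5.9) = -332.052
covariance of S and A = -417.6 + 129.36 + (-332.052) = -620.292.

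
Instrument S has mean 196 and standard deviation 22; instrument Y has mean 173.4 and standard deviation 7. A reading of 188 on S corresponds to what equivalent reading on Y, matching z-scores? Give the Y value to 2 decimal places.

z = (188 − 196)/22 ≈ -0.3636.
Y = 173.4 + z·7 = 173.4 + (188 − 196)·7/22 ≈ 170.85.

Y = 170.85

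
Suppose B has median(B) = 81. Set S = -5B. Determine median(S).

median(S) = -405

A linear map preserves order up to sign, so median(S) = a·median(B) + b = (-5)·81 = -405.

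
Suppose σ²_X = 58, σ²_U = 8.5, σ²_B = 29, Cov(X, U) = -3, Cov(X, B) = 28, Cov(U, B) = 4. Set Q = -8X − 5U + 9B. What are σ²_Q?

σ²_Q = 1641.5

σ²_Q = a²·σ²_X + b²·σ²_U + c²·σ²_B + 2ab·Cov(X, U) + 2ac·Cov(X, B) + 2bc·Cov(U, B), with a = -8, b = -5, c = 9.
= 3712 + 212.5 + 2349 + (-240) + (-4032) + (-360)
= 1641.5.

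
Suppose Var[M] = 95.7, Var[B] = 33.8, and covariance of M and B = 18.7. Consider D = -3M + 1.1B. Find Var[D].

Var[D] = a²·Var[M] + b²·Var[B] + 2ab·covariance of M and B with a = -3, b = 1.1.
= (-3)²·95.7 + 1.1²·33.8 + 2·(-3)·1.1·18.7
= 861.3 + 40.898 + (-123.42) = 778.778.

Var[D] = 778.778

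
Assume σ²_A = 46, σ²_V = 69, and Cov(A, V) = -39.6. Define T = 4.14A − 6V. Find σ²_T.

σ²_T = 5239.7496

σ²_T = a²·σ²_A + b²·σ²_V + 2ab·Cov(A, V) with a = 4.14, b = -6.
= 4.14²·46 + (-6)²·69 + 2·4.14·(-6)·(-39.6)
= 788.4216 + 2484 + 1967.328 = 5239.7496.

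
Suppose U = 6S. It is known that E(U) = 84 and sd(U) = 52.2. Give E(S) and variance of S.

From U = 6S: E(U) = a·E(S) + b, so E(S) = (E(U) − b)/a = (84 − 0)/6 = 14.
variance of U = 52.2² = 2724.84.
variance of U = a²·variance of S, so variance of S = 2724.84/6² = 75.69.

E(S) = 14, variance of S = 75.69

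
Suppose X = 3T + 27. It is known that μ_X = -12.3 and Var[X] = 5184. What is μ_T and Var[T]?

μ_T = -13.1, Var[T] = 576

From X = 3T + 27: μ_X = a·μ_T + b, so μ_T = (μ_X − b)/a = (-12.3 − 27)/3 = -13.1.
Var[X] = a²·Var[T], so Var[T] = 5184/3² = 576.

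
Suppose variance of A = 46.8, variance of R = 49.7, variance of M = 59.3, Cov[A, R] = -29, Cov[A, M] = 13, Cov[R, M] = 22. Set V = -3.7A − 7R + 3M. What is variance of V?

variance of V = 894.892

variance of V = a²·variance of A + b²·variance of R + c²·variance of M + 2ab·Cov[A, R] + 2ac·Cov[A, M] + 2bc·Cov[R, M], with a = -3.7, b = -7, c = 3.
= 640.692 + 2435.3 + 533.7 + (-1502.2) + (-288.6) + (-924)
= 894.892.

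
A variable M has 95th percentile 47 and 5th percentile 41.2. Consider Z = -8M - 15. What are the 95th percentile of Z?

Since a = -8 < 0 the transformation is decreasing, reversing order: the 95th percentile of Z corresponds to the 5th percentile of M.
So P_{95}(Z) = a·P_{5}(M) + b = (-8)·41.2 + (-15) = -344.6.

95th percentile of Z = -344.6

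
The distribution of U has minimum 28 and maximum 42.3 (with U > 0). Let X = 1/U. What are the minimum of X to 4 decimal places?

1/U is decreasing on this domain, so min(X) comes from max(U) = 42.3: min(X) = 1/(42.3) ≈ 0.0236.

min(X) = 0.0236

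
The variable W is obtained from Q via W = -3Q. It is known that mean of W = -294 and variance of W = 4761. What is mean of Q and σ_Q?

mean of Q = 98, σ_Q = 23

From W = -3Q: mean of W = a·mean of Q + b, so mean of Q = (mean of W − b)/a = (-294 − 0)/(-3) = 98.
σ_W = √4761 = 69.
σ_W = |a|·σ_Q, so σ_Q = 69/|-3| = 23.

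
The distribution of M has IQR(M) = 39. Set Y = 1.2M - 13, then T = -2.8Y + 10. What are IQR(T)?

IQR(Y) = |1.2|·39 = 46.8.
IQR(T) = |-2.8|·46.8 = 131.04.

IQR(T) = 131.04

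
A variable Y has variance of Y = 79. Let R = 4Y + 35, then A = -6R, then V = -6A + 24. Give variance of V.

variance of V = 1638144

variance of R = 4²·79 = 1264.
variance of A = (-6)²·1264 = 45504.
variance of V = (-6)²·45504 = 1638144.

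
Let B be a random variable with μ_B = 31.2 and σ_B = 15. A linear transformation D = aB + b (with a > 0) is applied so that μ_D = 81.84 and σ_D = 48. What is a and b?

a = 3.2, b = -18

σ_D = a·σ_B (a > 0), so a = 48/15 = 3.2.
μ_D = a·μ_B + b, so b = 81.84 − 3.2·31.2 = -18.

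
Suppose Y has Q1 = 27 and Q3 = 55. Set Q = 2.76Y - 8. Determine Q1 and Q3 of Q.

Q1(Q) = 66.52, Q3(Q) = 143.8

a = 2.76 > 0: Q1(Q) = a·Q1(Y)+b = 66.52, Q3(Q) = a·Q3(Y)+b = 143.8.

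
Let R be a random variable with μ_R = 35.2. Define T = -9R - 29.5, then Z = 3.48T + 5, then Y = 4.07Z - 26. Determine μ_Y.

μ_Y = -4910.50468

μ_T = (-9)·35.2 + (-29.5) = -346.3.
μ_Z = 3.48·(-346.3) + 5 = -1200.124.
μ_Y = 4.07·(-1200.124) + (-26) = -4910.50468.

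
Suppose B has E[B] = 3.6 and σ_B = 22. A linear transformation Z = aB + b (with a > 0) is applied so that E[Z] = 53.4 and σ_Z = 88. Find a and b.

σ_Z = a·σ_B (a > 0), so a = 88/22 = 4.
E[Z] = a·E[B] + b, so b = 53.4 − 4·3.6 = 39.

a = 4, b = 39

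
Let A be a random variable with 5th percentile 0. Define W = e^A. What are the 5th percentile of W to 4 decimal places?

e^A is increasing, so P_{5}(W) = g(P_{5}(A)) = 1.

5th percentile of W = 1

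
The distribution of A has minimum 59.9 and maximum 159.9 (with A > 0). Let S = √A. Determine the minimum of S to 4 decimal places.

min(S) = 7.7395

√A is increasing on this domain, so min(S) comes from min(A) = 59.9: min(S) = √(59.9) ≈ 7.7395.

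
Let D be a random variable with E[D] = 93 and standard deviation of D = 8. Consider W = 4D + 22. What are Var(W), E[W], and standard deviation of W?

Var(W) = 1024, E[W] = 394, standard deviation of W = 32

W = 4D + 22 is linear with a = 4, b = 22.
Var(D) = 8² = 64.
Var(W) = a²·Var(D) = 4²·64 = 1024 (the additive constant 22 does not affect variance).
E[W] = a·E[D] + b = 4·93 + 22 = 394.
standard deviation of W = |a|·standard deviation of D = |4|·8 = 32.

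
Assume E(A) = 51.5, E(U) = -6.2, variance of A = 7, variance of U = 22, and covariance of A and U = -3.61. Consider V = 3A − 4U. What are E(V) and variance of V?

E(V) = 3·E(A) + (-4)·E(U) = 3·51.5 + (-4)·(-6.2) = 179.3.
variance of V = a²·variance of A + b²·variance of U + 2ab·covariance of A and U with a = 3, b = -4.
= 3²·7 + (-4)²·22 + 2·3·(-4)·(-3.61)
= 63 + 352 + 86.64 = 501.64.

E(V) = 179.3, variance of V = 501.64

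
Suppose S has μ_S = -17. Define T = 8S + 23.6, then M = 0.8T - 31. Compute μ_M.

μ_M = -120.92

μ_T = 8·(-17) + 23.6 = -112.4.
μ_M = 0.8·(-112.4) + (-31) = -120.92.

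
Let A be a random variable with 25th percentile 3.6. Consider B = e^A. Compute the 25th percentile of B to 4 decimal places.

25th percentile of B = 36.5982

e^A is increasing, so P_{25}(B) = g(P_{25}(A)) ≈ 36.5982.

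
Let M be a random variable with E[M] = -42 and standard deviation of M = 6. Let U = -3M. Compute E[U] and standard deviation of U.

E[U] = 126, standard deviation of U = 18

U = -3M is linear with a = -3, b = 0.
E[U] = a·E[M] + b = (-3)·(-42) = 126.
standard deviation of U = |a|·standard deviation of M = |-3|·6 = 18.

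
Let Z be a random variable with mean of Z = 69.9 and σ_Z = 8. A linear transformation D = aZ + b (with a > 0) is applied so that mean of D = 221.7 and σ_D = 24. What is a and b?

σ_D = a·σ_Z (a > 0), so a = 24/8 = 3.
mean of D = a·mean of Z + b, so b = 221.7 − 3·69.9 = 12.

a = 3, b = 12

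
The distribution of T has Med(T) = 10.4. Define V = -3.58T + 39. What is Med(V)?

Med(V) = 1.768

A linear map preserves order up to sign, so Med(V) = a·Med(T) + b = (-3.58)·10.4 + 39 = 1.768.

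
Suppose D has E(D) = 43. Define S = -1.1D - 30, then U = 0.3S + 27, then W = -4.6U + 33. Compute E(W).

E(W) = 15.474

E(S) = (-1.1)·43 + (-30) = -77.3.
E(U) = 0.3·(-77.3) + 27 = 3.81.
E(W) = (-4.6)·3.81 + 33 = 15.474.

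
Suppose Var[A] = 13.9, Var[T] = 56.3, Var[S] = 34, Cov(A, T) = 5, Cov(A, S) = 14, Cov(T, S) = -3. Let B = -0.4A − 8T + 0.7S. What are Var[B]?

Var[B] = 3679.844

Var[B] = a²·Var[A] + b²·Var[T] + c²·Var[S] + 2ab·Cov(A, T) + 2ac·Cov(A, S) + 2bc·Cov(T, S), with a = -0.4, b = -8, c = 0.7.
= 2.224 + 3603.2 + 16.66 + 32 + (-7.84) + 33.6
= 3679.844.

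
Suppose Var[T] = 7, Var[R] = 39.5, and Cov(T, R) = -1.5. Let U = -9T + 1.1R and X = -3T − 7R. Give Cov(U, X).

Cov(U, X) = -204.7

By bilinearity, Cov(U, X) = ac·Var[T] + bd·Var[R] + (ad+bc)·Cov(T, R), with a=-9, b=1.1, c=-3, d=-7.
ac·Var[T] = (-9)·(-3)·7 = 189
bd·Var[R] = 1.1·(-7)·39.5 = -304.15
(ad+bc)·Cov(T, R) = (59.7)·(-1.5) = -89.55
Cov(U, X) = 189 + (-304.15) + (-89.55) = -204.7.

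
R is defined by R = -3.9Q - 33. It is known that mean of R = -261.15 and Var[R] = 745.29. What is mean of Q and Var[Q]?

mean of Q = 58.5, Var[Q] = 49

From R = -3.9Q - 33: mean of R = a·mean of Q + b, so mean of Q = (mean of R − b)/a = (-261.15 − (-33))/(-3.9) = 58.5.
Var[R] = a²·Var[Q], so Var[Q] = 745.29/(-3.9)² = 49.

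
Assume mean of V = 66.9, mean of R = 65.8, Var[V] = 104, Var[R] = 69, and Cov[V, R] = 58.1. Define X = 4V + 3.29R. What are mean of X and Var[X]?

mean of X = 4·mean of V + 3.29·mean of R = 4·66.9 + 3.29·65.8 = 484.082.
Var[X] = a²·Var[V] + b²·Var[R] + 2ab·Cov[V, R] with a = 4, b = 3.29.
= 4²·104 + 3.29²·69 + 2·4·3.29·58.1
= 1664 + 746.8629 + 1529.192 = 3940.0549.

mean of X = 484.082, Var[X] = 3940.0549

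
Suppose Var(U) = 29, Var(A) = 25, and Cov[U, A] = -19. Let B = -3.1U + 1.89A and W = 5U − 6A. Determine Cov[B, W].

Cov[B, W] = -1265.95

By bilinearity, Cov[B, W] = ac·Var(U) + bd·Var(A) + (ad+bc)·Cov[U, A], with a=-3.1, b=1.89, c=5, d=-6.
ac·Var(U) = (-3.1)·5·29 = -449.5
bd·Var(A) = 1.89·(-6)·25 = -283.5
(ad+bc)·Cov[U, A] = (28.05)·(-19) = -532.95
Cov[B, W] = -449.5 + (-283.5) + (-532.95) = -1265.95.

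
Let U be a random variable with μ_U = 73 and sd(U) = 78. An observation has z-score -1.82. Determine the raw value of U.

U = -68.96

U = μ_U + z·sd(U) = 73 + (-1.82)·78 = -68.96.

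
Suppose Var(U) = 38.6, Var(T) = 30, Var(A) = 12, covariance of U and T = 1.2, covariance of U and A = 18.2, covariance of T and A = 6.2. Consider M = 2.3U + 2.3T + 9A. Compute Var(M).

Var(M) = 2357.75

Var(M) = a²·Var(U) + b²·Var(T) + c²·Var(A) + 2ab·covariance of U and T + 2ac·covariance of U and A + 2bc·covariance of T and A, with a = 2.3, b = 2.3, c = 9.
= 204.194 + 158.7 + 972 + 12.696 + 753.48 + 256.68
= 2357.75.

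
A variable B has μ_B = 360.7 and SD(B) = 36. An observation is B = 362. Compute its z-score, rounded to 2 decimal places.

z = 0.04

z = (B − μ_B) / SD(B) = (362 − 360.7) / 36 ≈ 0.04.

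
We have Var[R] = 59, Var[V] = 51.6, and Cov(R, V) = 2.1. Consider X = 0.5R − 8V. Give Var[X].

Var[X] = a²·Var[R] + b²·Var[V] + 2ab·Cov(R, V) with a = 0.5, b = -8.
= 0.5²·59 + (-8)²·51.6 + 2·0.5·(-8)·2.1
= 14.75 + 3302.4 + (-16.8) = 3300.35.

Var[X] = 3300.35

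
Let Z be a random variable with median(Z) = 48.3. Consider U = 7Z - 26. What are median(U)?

median(U) = 312.1

A linear map preserves order up to sign, so median(U) = a·median(Z) + b = 7·48.3 + (-26) = 312.1.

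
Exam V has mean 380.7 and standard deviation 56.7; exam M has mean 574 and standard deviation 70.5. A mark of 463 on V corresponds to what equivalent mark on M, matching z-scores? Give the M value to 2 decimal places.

M = 676.33

z = (463 − 380.7)/56.7 ≈ 1.4515.
M = 574 + z·70.5 = 574 + (463 − 380.7)·70.5/56.7 ≈ 676.33.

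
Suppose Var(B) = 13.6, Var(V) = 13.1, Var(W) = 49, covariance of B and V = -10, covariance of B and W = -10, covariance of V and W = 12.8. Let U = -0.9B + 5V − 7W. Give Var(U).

Var(U) = 1807.516

Var(U) = a²·Var(B) + b²·Var(V) + c²·Var(W) + 2ab·covariance of B and V + 2ac·covariance of B and W + 2bc·covariance of V and W, with a = -0.9, b = 5, c = -7.
= 11.016 + 327.5 + 2401 + 90 + (-126) + (-896)
= 1807.516.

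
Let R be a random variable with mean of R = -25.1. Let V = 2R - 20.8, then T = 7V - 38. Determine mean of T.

mean of T = -535

mean of V = 2·(-25.1) + (-20.8) = -71.
mean of T = 7·(-71) + (-38) = -535.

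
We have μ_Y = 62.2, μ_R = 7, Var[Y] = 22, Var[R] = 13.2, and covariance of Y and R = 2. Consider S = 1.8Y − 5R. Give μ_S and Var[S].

μ_S = 76.96, Var[S] = 365.28

μ_S = 1.8·μ_Y + (-5)·μ_R = 1.8·62.2 + (-5)·7 = 76.96.
Var[S] = a²·Var[Y] + b²·Var[R] + 2ab·covariance of Y and R with a = 1.8, b = -5.
= 1.8²·22 + (-5)²·13.2 + 2·1.8·(-5)·2
= 71.28 + 330 + (-36) = 365.28.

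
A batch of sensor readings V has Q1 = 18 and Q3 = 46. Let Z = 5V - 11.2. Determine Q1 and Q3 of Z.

Q1(Z) = 78.8, Q3(Z) = 218.8

a = 5 > 0: Q1(Z) = a·Q1(V)+b = 78.8, Q3(Z) = a·Q3(V)+b = 218.8.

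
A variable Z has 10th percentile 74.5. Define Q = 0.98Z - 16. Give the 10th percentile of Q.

10th percentile of Q = 57.01

Since a = 0.98 > 0 the transformation is increasing, so the 10th percentile of Q = a·(P_{10} of Z) + b = 0.98·74.5 + (-16) = 57.01.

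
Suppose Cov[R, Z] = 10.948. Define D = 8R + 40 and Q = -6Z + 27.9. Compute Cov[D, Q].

Cov[D, Q] = -525.504

Cov[D, Q] = a·c·Cov[R, Z] = 8·(-6)·10.948 = -525.504. Additive constants drop out.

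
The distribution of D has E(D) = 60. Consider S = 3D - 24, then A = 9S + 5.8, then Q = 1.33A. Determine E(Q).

E(Q) = 1875.034

E(S) = 3·60 + (-24) = 156.
E(A) = 9·156 + 5.8 = 1409.8.
E(Q) = 1.33·1409.8 = 1875.034.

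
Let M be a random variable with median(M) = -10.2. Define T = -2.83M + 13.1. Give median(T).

A linear map preserves order up to sign, so median(T) = a·median(M) + b = (-2.83)·(-10.2) + 13.1 = 41.966.

median(T) = 41.966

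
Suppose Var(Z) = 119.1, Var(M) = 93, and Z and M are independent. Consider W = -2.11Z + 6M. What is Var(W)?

Var(W) = a²·Var(Z) + b²·Var(M) + 2ab·Cov(Z, M) with a = -2.11, b = 6.
Independence gives Cov(Z, M) = 0.
= (-2.11)²·119.1 + 6²·93 + 2·(-2.11)·6·0
= 530.24511 + 3348 + 0 = 3878.24511.

Var(W) = 3878.24511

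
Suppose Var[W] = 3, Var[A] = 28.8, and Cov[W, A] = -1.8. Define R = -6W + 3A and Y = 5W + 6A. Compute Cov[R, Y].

By bilinearity, Cov[R, Y] = ac·Var[W] + bd·Var[A] + (ad+bc)·Cov[W, A], with a=-6, b=3, c=5, d=6.
ac·Var[W] = (-6)·5·3 = -90
bd·Var[A] = 3·6·28.8 = 518.4
(ad+bc)·Cov[W, A] = (-21)·(-1.8) = 37.8
Cov[R, Y] = -90 + 518.4 + 37.8 = 466.2.

Cov[R, Y] = 466.2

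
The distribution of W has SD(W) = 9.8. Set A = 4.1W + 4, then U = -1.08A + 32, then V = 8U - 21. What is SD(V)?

SD(V) = 347.1552

SD(A) = |4.1|·9.8 = 40.18.
SD(U) = |-1.08|·40.18 = 43.3944.
SD(V) = |8|·43.3944 = 347.1552.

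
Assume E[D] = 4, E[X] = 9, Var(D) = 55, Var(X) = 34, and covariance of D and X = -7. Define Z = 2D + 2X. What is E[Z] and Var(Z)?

E[Z] = 26, Var(Z) = 300

E[Z] = 2·E[D] + 2·E[X] = 2·4 + 2·9 = 26.
Var(Z) = a²·Var(D) + b²·Var(X) + 2ab·covariance of D and X with a = 2, b = 2.
= 2²·55 + 2²·34 + 2·2·2·(-7)
= 220 + 136 + (-56) = 300.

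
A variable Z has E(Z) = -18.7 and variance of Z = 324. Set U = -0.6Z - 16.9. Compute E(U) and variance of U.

U = -0.6Z - 16.9 is linear with a = -0.6, b = -16.9.
E(U) = a·E(Z) + b = (-0.6)·(-18.7) + (-16.9) = -5.68.
variance of U = a²·variance of Z = (-0.6)²·324 = 116.64 (the additive constant -16.9 does not affect variance).

E(U) = -5.68, variance of U = 116.64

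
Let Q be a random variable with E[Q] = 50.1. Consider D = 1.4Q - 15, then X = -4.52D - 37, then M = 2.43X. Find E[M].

E[M] = -695.545704

E[D] = 1.4·50.1 + (-15) = 55.14.
E[X] = (-4.52)·55.14 + (-37) = -286.2328.
E[M] = 2.43·(-286.2328) = -695.545704.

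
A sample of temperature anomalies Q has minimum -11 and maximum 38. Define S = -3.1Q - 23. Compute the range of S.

Range(S) = 151.9

Range of Q = 38 − (-11) = 49.
Range(S) = |a|·Range(Q) = |-3.1|·49 = 151.9.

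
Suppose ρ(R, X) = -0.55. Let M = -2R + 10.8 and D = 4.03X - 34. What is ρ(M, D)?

Linear rescalings preserve |correlation|; the slopes -2 and 4.03 have opposite signs, so the correlation flips sign: ρ(M, D) = −ρ(R, X) = 0.55.

ρ(M, D) = 0.55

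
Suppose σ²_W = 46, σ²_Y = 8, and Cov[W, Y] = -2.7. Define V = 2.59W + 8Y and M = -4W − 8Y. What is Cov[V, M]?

Cov[V, M] = -846.216

By bilinearity, Cov[V, M] = ac·σ²_W + bd·σ²_Y + (ad+bc)·Cov[W, Y], with a=2.59, b=8, c=-4, d=-8.
ac·σ²_W = 2.59·(-4)·46 = -476.56
bd·σ²_Y = 8·(-8)·8 = -512
(ad+bc)·Cov[W, Y] = (-52.72)·(-2.7) = 142.344
Cov[V, M] = -476.56 + (-512) + 142.344 = -846.216.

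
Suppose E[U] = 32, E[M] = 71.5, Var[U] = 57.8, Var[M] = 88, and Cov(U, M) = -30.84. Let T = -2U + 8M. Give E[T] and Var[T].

E[T] = 508, Var[T] = 6850.08

E[T] = (-2)·E[U] + 8·E[M] = (-2)·32 + 8·71.5 = 508.
Var[T] = a²·Var[U] + b²·Var[M] + 2ab·Cov(U, M) with a = -2, b = 8.
= (-2)²·57.8 + 8²·88 + 2·(-2)·8·(-30.84)
= 231.2 + 5632 + 986.88 = 6850.08.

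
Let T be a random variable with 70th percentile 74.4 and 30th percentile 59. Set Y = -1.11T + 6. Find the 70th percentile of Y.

Since a = -1.11 < 0 the transformation is decreasing, reversing order: the 70th percentile of Y corresponds to the 30th percentile of T.
So P_{70}(Y) = a·P_{30}(T) + b = (-1.11)·59 + 6 = -59.49.

70th percentile of Y = -59.49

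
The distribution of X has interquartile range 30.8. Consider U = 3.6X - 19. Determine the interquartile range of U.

IQR(U) = 110.88

Under U = aX + b, IQR(U) = |a|·IQR(X) = |3.6|·30.8 = 110.88 (shifts cancel; spread scales by |a|).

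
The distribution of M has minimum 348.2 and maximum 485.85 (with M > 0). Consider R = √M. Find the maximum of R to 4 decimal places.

max(R) = 22.042

√M is increasing on this domain, so max(R) comes from max(M) = 485.85: max(R) = √(485.85) ≈ 22.042.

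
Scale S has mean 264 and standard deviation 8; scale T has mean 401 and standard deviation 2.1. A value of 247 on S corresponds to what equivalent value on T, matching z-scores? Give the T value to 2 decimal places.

z = (247 − 264)/8 = -2.125.
T = 401 + z·2.1 = 401 + (247 − 264)·2.1/8 ≈ 396.54.

T = 396.54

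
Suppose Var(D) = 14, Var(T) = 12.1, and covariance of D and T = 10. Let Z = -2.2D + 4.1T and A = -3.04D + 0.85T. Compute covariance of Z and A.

covariance of Z and A = -7.5395

By bilinearity, covariance of Z and A = ac·Var(D) + bd·Var(T) + (ad+bc)·covariance of D and T, with a=-2.2, b=4.1, c=-3.04, d=0.85.
ac·Var(D) = (-2.2)·(-3.04)·14 = 93.632
bd·Var(T) = 4.1·0.85·12.1 = 42.1685
(ad+bc)·covariance of D and T = (-14.334)·10 = -143.34
covariance of Z and A = 93.632 + 42.1685 + (-143.34) = -7.5395.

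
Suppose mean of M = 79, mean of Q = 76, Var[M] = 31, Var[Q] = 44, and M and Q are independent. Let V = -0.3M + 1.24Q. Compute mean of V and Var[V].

mean of V = 70.54, Var[V] = 70.4444

mean of V = (-0.3)·mean of M + 1.24·mean of Q = (-0.3)·79 + 1.24·76 = 70.54.
Var[V] = a²·Var[M] + b²·Var[Q] + 2ab·Cov(M, Q) with a = -0.3, b = 1.24.
Independence gives Cov(M, Q) = 0.
= (-0.3)²·31 + 1.24²·44 + 2·(-0.3)·1.24·0
= 2.79 + 67.6544 + 0 = 70.4444.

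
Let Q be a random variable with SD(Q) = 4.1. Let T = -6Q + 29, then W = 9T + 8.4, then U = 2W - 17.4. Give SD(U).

SD(U) = 442.8

SD(T) = |-6|·4.1 = 24.6.
SD(W) = |9|·24.6 = 221.4.
SD(U) = |2|·221.4 = 442.8.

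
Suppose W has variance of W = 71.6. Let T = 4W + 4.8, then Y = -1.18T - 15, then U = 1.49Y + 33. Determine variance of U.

variance of U = 3541.355750144

variance of T = 4²·71.6 = 1145.6.
variance of Y = (-1.18)²·1145.6 = 1595.13344.
variance of U = 1.49²·1595.13344 = 3541.355750144.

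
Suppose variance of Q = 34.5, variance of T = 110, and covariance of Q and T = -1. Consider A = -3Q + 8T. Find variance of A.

variance of A = a²·variance of Q + b²·variance of T + 2ab·covariance of Q and T with a = -3, b = 8.
= (-3)²·34.5 + 8²·110 + 2·(-3)·8·(-1)
= 310.5 + 7040 + 48 = 7398.5.

variance of A = 7398.5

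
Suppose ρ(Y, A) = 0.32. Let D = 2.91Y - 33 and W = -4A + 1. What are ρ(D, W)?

Linear rescalings preserve |correlation|; the slopes 2.91 and -4 have opposite signs, so the correlation flips sign: ρ(D, W) = −ρ(Y, A) = -0.32.

ρ(D, W) = -0.32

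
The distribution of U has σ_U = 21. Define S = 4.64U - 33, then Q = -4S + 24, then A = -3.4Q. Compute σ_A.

σ_S = |4.64|·21 = 97.44.
σ_Q = |-4|·97.44 = 389.76.
σ_A = |-3.4|·389.76 = 1325.184.

σ_A = 1325.184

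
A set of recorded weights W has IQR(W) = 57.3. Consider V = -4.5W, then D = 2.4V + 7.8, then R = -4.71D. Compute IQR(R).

IQR(V) = |-4.5|·57.3 = 257.85.
IQR(D) = |2.4|·257.85 = 618.84.
IQR(R) = |-4.71|·618.84 = 2914.7364.

IQR(R) = 2914.7364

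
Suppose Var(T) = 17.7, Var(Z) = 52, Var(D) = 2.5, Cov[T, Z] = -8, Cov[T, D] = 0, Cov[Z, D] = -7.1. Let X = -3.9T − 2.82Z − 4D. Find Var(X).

Var(X) = a²·Var(T) + b²·Var(Z) + c²·Var(D) + 2ab·Cov[T, Z] + 2ac·Cov[T, D] + 2bc·Cov[Z, D], with a = -3.9, b = -2.82, c = -4.
= 269.217 + 413.5248 + 40 + (-175.968) + 0 + (-160.176)
= 386.5978.

Var(X) = 386.5978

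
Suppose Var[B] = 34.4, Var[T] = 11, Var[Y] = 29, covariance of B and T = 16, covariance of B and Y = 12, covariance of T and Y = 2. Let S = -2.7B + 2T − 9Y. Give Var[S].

Var[S] = 2982.176

Var[S] = a²·Var[B] + b²·Var[T] + c²·Var[Y] + 2ab·covariance of B and T + 2ac·covariance of B and Y + 2bc·covariance of T and Y, with a = -2.7, b = 2, c = -9.
= 250.776 + 44 + 2349 + (-172.8) + 583.2 + (-72)
= 2982.176.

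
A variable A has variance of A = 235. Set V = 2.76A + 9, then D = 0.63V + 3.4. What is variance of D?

variance of V = 2.76²·235 = 1790.136.
variance of D = 0.63²·1790.136 = 710.5049784.

variance of D = 710.5049784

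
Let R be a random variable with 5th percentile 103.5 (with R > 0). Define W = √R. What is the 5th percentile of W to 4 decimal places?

5th percentile of W = 10.1735

√R is increasing, so P_{5}(W) = g(P_{5}(R)) ≈ 10.1735.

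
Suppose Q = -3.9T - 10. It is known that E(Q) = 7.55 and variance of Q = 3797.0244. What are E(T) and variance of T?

E(T) = -4.5, variance of T = 249.64

From Q = -3.9T - 10: E(Q) = a·E(T) + b, so E(T) = (E(Q) − b)/a = (7.55 − (-10))/(-3.9) = -4.5.
variance of Q = a²·variance of T, so variance of T = 3797.0244/(-3.9)² = 249.64.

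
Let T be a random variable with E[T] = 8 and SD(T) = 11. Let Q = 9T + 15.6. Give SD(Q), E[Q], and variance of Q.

Q = 9T + 15.6 is linear with a = 9, b = 15.6.
SD(Q) = |a|·SD(T) = |9|·11 = 99.
E[Q] = a·E[T] + b = 9·8 + 15.6 = 87.6.
variance of T = 11² = 121.
variance of Q = a²·variance of T = 9²·121 = 9801 (the additive constant 15.6 does not affect variance).

SD(Q) = 99, E[Q] = 87.6, variance of Q = 9801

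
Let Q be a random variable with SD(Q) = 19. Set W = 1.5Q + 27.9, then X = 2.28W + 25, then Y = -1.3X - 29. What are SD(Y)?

SD(Y) = 84.474

SD(W) = |1.5|·19 = 28.5.
SD(X) = |2.28|·28.5 = 64.98.
SD(Y) = |-1.3|·64.98 = 84.474.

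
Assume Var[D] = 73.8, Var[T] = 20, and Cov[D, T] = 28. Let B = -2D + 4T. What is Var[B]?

Var[B] = 167.2

Var[B] = a²·Var[D] + b²·Var[T] + 2ab·Cov[D, T] with a = -2, b = 4.
= (-2)²·73.8 + 4²·20 + 2·(-2)·4·28
= 295.2 + 320 + (-448) = 167.2.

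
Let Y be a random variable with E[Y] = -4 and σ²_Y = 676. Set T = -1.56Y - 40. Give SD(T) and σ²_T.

T = -1.56Y - 40 is linear with a = -1.56, b = -40.
SD(Y) = √676 = 26.
SD(T) = |a|·SD(Y) = |-1.56|·26 = 40.56.
σ²_T = a²·σ²_Y = (-1.56)²·676 = 1645.1136 (the additive constant -40 does not affect variance).

SD(T) = 40.56, σ²_T = 1645.1136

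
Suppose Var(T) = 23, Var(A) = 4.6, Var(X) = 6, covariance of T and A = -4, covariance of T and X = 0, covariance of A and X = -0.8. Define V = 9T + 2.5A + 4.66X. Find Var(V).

Var(V) = a²·Var(T) + b²·Var(A) + c²·Var(X) + 2ab·covariance of T and A + 2ac·covariance of T and X + 2bc·covariance of A and X, with a = 9, b = 2.5, c = 4.66.
= 1863 + 28.75 + 130.2936 + (-180) + 0 + (-18.64)
= 1823.4036.

Var(V) = 1823.4036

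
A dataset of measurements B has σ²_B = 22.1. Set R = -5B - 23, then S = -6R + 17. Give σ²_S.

σ²_R = (-5)²·22.1 = 552.5.
σ²_S = (-6)²·552.5 = 19890.

σ²_S = 19890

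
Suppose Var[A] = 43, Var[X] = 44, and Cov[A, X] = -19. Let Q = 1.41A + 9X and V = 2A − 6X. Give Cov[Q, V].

Cov[Q, V] = -2436

By bilinearity, Cov[Q, V] = ac·Var[A] + bd·Var[X] + (ad+bc)·Cov[A, X], with a=1.41, b=9, c=2, d=-6.
ac·Var[A] = 1.41·2·43 = 121.26
bd·Var[X] = 9·(-6)·44 = -2376
(ad+bc)·Cov[A, X] = (9.54)·(-19) = -181.26
Cov[Q, V] = 121.26 + (-2376) + (-181.26) = -2436.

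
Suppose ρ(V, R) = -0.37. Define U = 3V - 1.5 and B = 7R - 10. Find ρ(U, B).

Linear rescalings preserve correlation up to sign; here the slopes 3 and 7 have the same sign, so ρ(U, B) = ρ(V, R) = -0.37.

ρ(U, B) = -0.37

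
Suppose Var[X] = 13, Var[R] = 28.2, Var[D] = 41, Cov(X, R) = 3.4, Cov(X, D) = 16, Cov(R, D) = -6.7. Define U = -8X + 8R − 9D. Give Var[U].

Var[U] = 8791.4

Var[U] = a²·Var[X] + b²·Var[R] + c²·Var[D] + 2ab·Cov(X, R) + 2ac·Cov(X, D) + 2bc·Cov(R, D), with a = -8, b = 8, c = -9.
= 832 + 1804.8 + 3321 + (-435.2) + 2304 + 964.8
= 8791.4.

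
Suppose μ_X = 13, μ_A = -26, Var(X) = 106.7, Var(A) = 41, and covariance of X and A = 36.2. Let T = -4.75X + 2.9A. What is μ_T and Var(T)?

μ_T = (-4.75)·μ_X + 2.9·μ_A = (-4.75)·13 + 2.9·(-26) = -137.15.
Var(T) = a²·Var(X) + b²·Var(A) + 2ab·covariance of X and A with a = -4.75, b = 2.9.
= (-4.75)²·106.7 + 2.9²·41 + 2·(-4.75)·2.9·36.2
= 2407.41875 + 344.81 + (-997.31) = 1754.91875.

μ_T = -137.15, Var(T) = 1754.91875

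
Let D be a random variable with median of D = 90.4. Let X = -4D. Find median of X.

median of X = -361.6

A linear map preserves order up to sign, so median of X = a·median of D + b = (-4)·90.4 = -361.6.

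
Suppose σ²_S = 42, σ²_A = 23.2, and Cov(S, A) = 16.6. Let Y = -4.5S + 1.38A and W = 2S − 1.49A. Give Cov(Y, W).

Cov(Y, W) = -268.58484

By bilinearity, Cov(Y, W) = ac·σ²_S + bd·σ²_A + (ad+bc)·Cov(S, A), with a=-4.5, b=1.38, c=2, d=-1.49.
ac·σ²_S = (-4.5)·2·42 = -378
bd·σ²_A = 1.38·(-1.49)·23.2 = -47.70384
(ad+bc)·Cov(S, A) = (9.465)·16.6 = 157.119
Cov(Y, W) = -378 + (-47.70384) + 157.119 = -268.58484.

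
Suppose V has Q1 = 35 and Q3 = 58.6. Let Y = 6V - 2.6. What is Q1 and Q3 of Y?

a = 6 > 0: Q1(Y) = a·Q1(V)+b = 207.4, Q3(Y) = a·Q3(V)+b = 349.

Q1(Y) = 207.4, Q3(Y) = 349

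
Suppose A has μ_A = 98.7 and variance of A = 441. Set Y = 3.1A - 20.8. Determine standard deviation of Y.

Y = 3.1A - 20.8 is linear with a = 3.1, b = -20.8.
standard deviation of A = √441 = 21.
standard deviation of Y = |a|·standard deviation of A = |3.1|·21 = 65.1.

standard deviation of Y = 65.1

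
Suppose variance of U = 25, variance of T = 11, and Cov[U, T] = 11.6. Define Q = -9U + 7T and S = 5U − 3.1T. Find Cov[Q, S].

Cov[Q, S] = -634.06

By bilinearity, Cov[Q, S] = ac·variance of U + bd·variance of T + (ad+bc)·Cov[U, T], with a=-9, b=7, c=5, d=-3.1.
ac·variance of U = (-9)·5·25 = -1125
bd·variance of T = 7·(-3.1)·11 = -238.7
(ad+bc)·Cov[U, T] = (62.9)·11.6 = 729.64
Cov[Q, S] = -1125 + (-238.7) + 729.64 = -634.06.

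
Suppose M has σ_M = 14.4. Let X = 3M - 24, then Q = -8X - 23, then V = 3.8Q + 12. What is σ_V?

σ_V = 1313.28

σ_X = |3|·14.4 = 43.2.
σ_Q = |-8|·43.2 = 345.6.
σ_V = |3.8|·345.6 = 1313.28.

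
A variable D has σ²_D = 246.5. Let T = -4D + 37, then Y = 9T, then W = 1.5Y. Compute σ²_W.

σ²_W = 718794

σ²_T = (-4)²·246.5 = 3944.
σ²_Y = 9²·3944 = 319464.
σ²_W = 1.5²·319464 = 718794.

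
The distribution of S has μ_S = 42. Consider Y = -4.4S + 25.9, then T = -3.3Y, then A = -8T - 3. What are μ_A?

μ_A = -4197.96

μ_Y = (-4.4)·42 + 25.9 = -158.9.
μ_T = (-3.3)·(-158.9) = 524.37.
μ_A = (-8)·524.37 + (-3) = -4197.96.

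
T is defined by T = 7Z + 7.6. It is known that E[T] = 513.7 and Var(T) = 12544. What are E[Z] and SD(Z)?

E[Z] = 72.3, SD(Z) = 16

From T = 7Z + 7.6: E[T] = a·E[Z] + b, so E[Z] = (E[T] − b)/a = (513.7 − 7.6)/7 = 72.3.
SD(T) = √12544 = 112.
SD(T) = |a|·SD(Z), so SD(Z) = 112/|7| = 16.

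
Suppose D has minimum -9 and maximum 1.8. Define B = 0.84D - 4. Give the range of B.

Range(B) = 9.072

Range of D = 1.8 − (-9) = 10.8.
Range(B) = |a|·Range(D) = |0.84|·10.8 = 9.072.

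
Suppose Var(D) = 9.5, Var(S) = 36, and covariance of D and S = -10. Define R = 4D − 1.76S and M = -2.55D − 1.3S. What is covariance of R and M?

covariance of R and M = -7.412

By bilinearity, covariance of R and M = ac·Var(D) + bd·Var(S) + (ad+bc)·covariance of D and S, with a=4, b=-1.76, c=-2.55, d=-1.3.
ac·Var(D) = 4·(-2.55)·9.5 = -96.9
bd·Var(S) = (-1.76)·(-1.3)·36 = 82.368
(ad+bc)·covariance of D and S = (-0.712)·(-10) = 7.12
covariance of R and M = -96.9 + 82.368 + 7.12 = -7.412.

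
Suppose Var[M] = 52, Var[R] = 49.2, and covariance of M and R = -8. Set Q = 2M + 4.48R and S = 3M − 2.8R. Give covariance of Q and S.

covariance of Q and S = -367.8848

By bilinearity, covariance of Q and S = ac·Var[M] + bd·Var[R] + (ad+bc)·covariance of M and R, with a=2, b=4.48, c=3, d=-2.8.
ac·Var[M] = 2·3·52 = 312
bd·Var[R] = 4.48·(-2.8)·49.2 = -617.1648
(ad+bc)·covariance of M and R = (7.84)·(-8) = -62.72
covariance of Q and S = 312 + (-617.1648) + (-62.72) = -367.8848.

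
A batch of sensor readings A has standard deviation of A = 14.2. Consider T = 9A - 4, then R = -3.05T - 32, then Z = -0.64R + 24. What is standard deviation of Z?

standard deviation of Z = 249.4656

standard deviation of T = |9|·14.2 = 127.8.
standard deviation of R = |-3.05|·127.8 = 389.79.
standard deviation of Z = |-0.64|·389.79 = 249.4656.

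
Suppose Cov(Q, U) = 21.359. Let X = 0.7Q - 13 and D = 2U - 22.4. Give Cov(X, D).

Cov(X, D) = a·c·Cov(Q, U) = 0.7·2·21.359 = 29.9026. Additive constants drop out.

Cov(X, D) = 29.9026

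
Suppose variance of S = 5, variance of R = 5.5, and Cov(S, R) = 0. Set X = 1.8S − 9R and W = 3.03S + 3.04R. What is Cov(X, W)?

Cov(X, W) = -123.21

By bilinearity, Cov(X, W) = ac·variance of S + bd·variance of R + (ad+bc)·Cov(S, R), with a=1.8, b=-9, c=3.03, d=3.04.
ac·variance of S = 1.8·3.03·5 = 27.27
bd·variance of R = (-9)·3.04·5.5 = -150.48
(ad+bc)·Cov(S, R) = (-21.798)·0 = 0
Cov(X, W) = 27.27 + (-150.48) + 0 = -123.21.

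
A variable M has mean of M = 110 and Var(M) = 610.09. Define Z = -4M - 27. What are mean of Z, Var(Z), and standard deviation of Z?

Z = -4M - 27 is linear with a = -4, b = -27.
mean of Z = a·mean of M + b = (-4)·110 + (-27) = -467.
Var(Z) = a²·Var(M) = (-4)²·610.09 = 9761.44 (the additive constant -27 does not affect variance).
standard deviation of M = √610.09 = 24.7.
standard deviation of Z = |a|·standard deviation of M = |-4|·24.7 = 98.8.

mean of Z = -467, Var(Z) = 9761.44, standard deviation of Z = 98.8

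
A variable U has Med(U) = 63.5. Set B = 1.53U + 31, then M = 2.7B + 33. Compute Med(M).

Med(M) = 379.0185

Med(B) = 1.53·63.5 + 31 = 128.155.
Med(M) = 2.7·128.155 + 33 = 379.0185.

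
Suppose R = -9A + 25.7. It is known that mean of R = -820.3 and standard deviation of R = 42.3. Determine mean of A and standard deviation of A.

From R = -9A + 25.7: mean of R = a·mean of A + b, so mean of A = (mean of R − b)/a = (-820.3 − 25.7)/(-9) = 94.
standard deviation of R = |a|·standard deviation of A, so standard deviation of A = 42.3/|-9| = 4.7.

mean of A = 94, standard deviation of A = 4.7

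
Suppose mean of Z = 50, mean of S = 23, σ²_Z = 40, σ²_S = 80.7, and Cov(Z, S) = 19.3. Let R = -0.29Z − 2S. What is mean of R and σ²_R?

mean of R = (-0.29)·mean of Z + (-2)·mean of S = (-0.29)·50 + (-2)·23 = -60.5.
σ²_R = a²·σ²_Z + b²·σ²_S + 2ab·Cov(Z, S) with a = -0.29, b = -2.
= (-0.29)²·40 + (-2)²·80.7 + 2·(-0.29)·(-2)·19.3
= 3.364 + 322.8 + 22.388 = 348.552.

mean of R = -60.5, σ²_R = 348.552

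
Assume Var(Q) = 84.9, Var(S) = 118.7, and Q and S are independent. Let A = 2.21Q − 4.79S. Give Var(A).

Var(A) = 3138.12476

Var(A) = a²·Var(Q) + b²·Var(S) + 2ab·Cov(Q, S) with a = 2.21, b = -4.79.
Independence gives Cov(Q, S) = 0.
= 2.21²·84.9 + (-4.79)²·118.7 + 2·2.21·(-4.79)·0
= 414.66009 + 2723.46467 + 0 = 3138.12476.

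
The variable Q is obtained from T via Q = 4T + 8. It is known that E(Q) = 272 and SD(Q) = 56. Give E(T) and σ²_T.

From Q = 4T + 8: E(Q) = a·E(T) + b, so E(T) = (E(Q) − b)/a = (272 − 8)/4 = 66.
σ²_Q = 56² = 3136.
σ²_Q = a²·σ²_T, so σ²_T = 3136/4² = 196.

E(T) = 66, σ²_T = 196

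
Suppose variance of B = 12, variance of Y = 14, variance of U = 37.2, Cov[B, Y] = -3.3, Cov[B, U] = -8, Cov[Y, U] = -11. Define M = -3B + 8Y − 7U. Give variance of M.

variance of M = a²·variance of B + b²·variance of Y + c²·variance of U + 2ab·Cov[B, Y] + 2ac·Cov[B, U] + 2bc·Cov[Y, U], with a = -3, b = 8, c = -7.
= 108 + 896 + 1822.8 + 158.4 + (-336) + 1232
= 3881.2.

variance of M = 3881.2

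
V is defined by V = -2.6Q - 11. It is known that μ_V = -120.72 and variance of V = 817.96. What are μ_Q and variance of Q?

μ_Q = 42.2, variance of Q = 121

From V = -2.6Q - 11: μ_V = a·μ_Q + b, so μ_Q = (μ_V − b)/a = (-120.72 − (-11))/(-2.6) = 42.2.
variance of V = a²·variance of Q, so variance of Q = 817.96/(-2.6)² = 121.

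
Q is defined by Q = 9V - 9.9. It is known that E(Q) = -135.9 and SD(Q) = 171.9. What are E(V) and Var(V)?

E(V) = -14, Var(V) = 364.81

From Q = 9V - 9.9: E(Q) = a·E(V) + b, so E(V) = (E(Q) − b)/a = (-135.9 − (-9.9))/9 = -14.
Var(Q) = 171.9² = 29549.61.
Var(Q) = a²·Var(V), so Var(V) = 29549.61/9² = 364.81.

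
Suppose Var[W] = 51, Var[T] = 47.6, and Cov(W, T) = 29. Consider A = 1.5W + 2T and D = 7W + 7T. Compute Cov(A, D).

Cov(A, D) = 1912.4

By bilinearity, Cov(A, D) = ac·Var[W] + bd·Var[T] + (ad+bc)·Cov(W, T), with a=1.5, b=2, c=7, d=7.
ac·Var[W] = 1.5·7·51 = 535.5
bd·Var[T] = 2·7·47.6 = 666.4
(ad+bc)·Cov(W, T) = (24.5)·29 = 710.5
Cov(A, D) = 535.5 + 666.4 + 710.5 = 1912.4.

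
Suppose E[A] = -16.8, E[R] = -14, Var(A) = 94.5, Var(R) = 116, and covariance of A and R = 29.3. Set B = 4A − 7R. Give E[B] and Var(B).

E[B] = 30.8, Var(B) = 5555.2

E[B] = 4·E[A] + (-7)·E[R] = 4·(-16.8) + (-7)·(-14) = 30.8.
Var(B) = a²·Var(A) + b²·Var(R) + 2ab·covariance of A and R with a = 4, b = -7.
= 4²·94.5 + (-7)²·116 + 2·4·(-7)·29.3
= 1512 + 5684 + (-1640.8) = 5555.2.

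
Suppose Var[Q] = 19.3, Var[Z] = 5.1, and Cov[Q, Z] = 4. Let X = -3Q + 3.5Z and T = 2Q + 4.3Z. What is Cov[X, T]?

Cov[X, T] = -62.645

By bilinearity, Cov[X, T] = ac·Var[Q] + bd·Var[Z] + (ad+bc)·Cov[Q, Z], with a=-3, b=3.5, c=2, d=4.3.
ac·Var[Q] = (-3)·2·19.3 = -115.8
bd·Var[Z] = 3.5·4.3·5.1 = 76.755
(ad+bc)·Cov[Q, Z] = (-5.9)·4 = -23.6
Cov[X, T] = -115.8 + 76.755 + (-23.6) = -62.645.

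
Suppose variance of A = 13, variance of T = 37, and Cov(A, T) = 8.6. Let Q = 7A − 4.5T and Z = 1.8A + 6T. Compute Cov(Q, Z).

By bilinearity, Cov(Q, Z) = ac·variance of A + bd·variance of T + (ad+bc)·Cov(A, T), with a=7, b=-4.5, c=1.8, d=6.
ac·variance of A = 7·1.8·13 = 163.8
bd·variance of T = (-4.5)·6·37 = -999
(ad+bc)·Cov(A, T) = (33.9)·8.6 = 291.54
Cov(Q, Z) = 163.8 + (-999) + 291.54 = -543.66.

Cov(Q, Z) = -543.66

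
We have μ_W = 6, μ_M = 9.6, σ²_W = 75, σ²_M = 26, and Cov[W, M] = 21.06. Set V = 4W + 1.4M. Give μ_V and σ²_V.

μ_V = 37.44, σ²_V = 1486.832

μ_V = 4·μ_W + 1.4·μ_M = 4·6 + 1.4·9.6 = 37.44.
σ²_V = a²·σ²_W + b²·σ²_M + 2ab·Cov[W, M] with a = 4, b = 1.4.
= 4²·75 + 1.4²·26 + 2·4·1.4·21.06
= 1200 + 50.96 + 235.872 = 1486.832.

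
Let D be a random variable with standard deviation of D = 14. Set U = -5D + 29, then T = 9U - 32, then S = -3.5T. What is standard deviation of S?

standard deviation of S = 2205

standard deviation of U = |-5|·14 = 70.
standard deviation of T = |9|·70 = 630.
standard deviation of S = |-3.5|·630 = 2205.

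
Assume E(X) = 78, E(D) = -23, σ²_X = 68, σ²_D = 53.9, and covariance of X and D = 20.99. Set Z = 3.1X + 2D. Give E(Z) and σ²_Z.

E(Z) = 195.8, σ²_Z = 1129.356

E(Z) = 3.1·E(X) + 2·E(D) = 3.1·78 + 2·(-23) = 195.8.
σ²_Z = a²·σ²_X + b²·σ²_D + 2ab·covariance of X and D with a = 3.1, b = 2.
= 3.1²·68 + 2²·53.9 + 2·3.1·2·20.99
= 653.48 + 215.6 + 260.276 = 1129.356.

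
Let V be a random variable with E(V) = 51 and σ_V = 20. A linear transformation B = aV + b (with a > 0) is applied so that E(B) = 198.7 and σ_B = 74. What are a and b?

σ_B = a·σ_V (a > 0), so a = 74/20 = 3.7.
E(B) = a·E(V) + b, so b = 198.7 − 3.7·51 = 10.

a = 3.7, b = 10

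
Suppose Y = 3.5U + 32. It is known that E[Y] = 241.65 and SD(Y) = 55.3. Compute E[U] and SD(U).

E[U] = 59.9, SD(U) = 15.8

From Y = 3.5U + 32: E[Y] = a·E[U] + b, so E[U] = (E[Y] − b)/a = (241.65 − 32)/3.5 = 59.9.
SD(Y) = |a|·SD(U), so SD(U) = 55.3/|3.5| = 15.8.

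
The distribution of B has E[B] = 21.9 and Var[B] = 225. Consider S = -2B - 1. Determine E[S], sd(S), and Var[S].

E[S] = -44.8, sd(S) = 30, Var[S] = 900

S = -2B - 1 is linear with a = -2, b = -1.
E[S] = a·E[B] + b = (-2)·21.9 + (-1) = -44.8.
sd(B) = √225 = 15.
sd(S) = |a|·sd(B) = |-2|·15 = 30.
Var[S] = a²·Var[B] = (-2)²·225 = 900 (the additive constant -1 does not affect variance).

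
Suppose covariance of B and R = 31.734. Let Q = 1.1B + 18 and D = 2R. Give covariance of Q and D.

covariance of Q and D = 69.8148

covariance of Q and D = a·c·covariance of B and R = 1.1·2·31.734 = 69.8148. Additive constants drop out.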